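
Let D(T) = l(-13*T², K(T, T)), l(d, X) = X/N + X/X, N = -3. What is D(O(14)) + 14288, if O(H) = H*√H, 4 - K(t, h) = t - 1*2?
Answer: 14287 + 14*√14/3 ≈ 14304.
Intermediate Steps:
K(t, h) = 6 - t (K(t, h) = 4 - (t - 1*2) = 4 - (t - 2) = 4 - (-2 + t) = 4 + (2 - t) = 6 - t)
O(H) = H^(3/2)
l(d, X) = 1 - X/3 (l(d, X) = X/(-3) + X/X = X*(-⅓) + 1 = -X/3 + 1 = 1 - X/3)
D(T) = -1 + T/3 (D(T) = 1 - (6 - T)/3 = 1 + (-2 + T/3) = -1 + T/3)
D(O(14)) + 14288 = (-1 + 14^(3/2)/3) + 14288 = (-1 + (14*√14)/3) + 14288 = (-1 + 14*√14/3) + 14288 = 14287 + 14*√14/3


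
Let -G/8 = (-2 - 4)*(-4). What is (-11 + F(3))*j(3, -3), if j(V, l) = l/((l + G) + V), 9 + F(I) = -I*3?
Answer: -29/64 ≈ -0.45313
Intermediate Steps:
G = -192 (G = -8*(-2 - 4)*(-4) = -(-48)*(-4) = -8*24 = -192)
F(I) = -9 - 3*I (F(I) = -9 - I*3 = -9 - 3*I)
j(V, l) = l/(-192 + V + l) (j(V, l) = l/((l - 192) + V) = l/((-192 + l) + V) = l/(-192 + V + l))
(-11 + F(3))*j(3, -3) = (-11 + (-9 - 3*3))*(-3/(-192 + 3 - 3)) = (-11 + (-9 - 9))*(-3/(-192)) = (-11 - 18)*(-3*(-1/192)) = -29*1/64 = -29/64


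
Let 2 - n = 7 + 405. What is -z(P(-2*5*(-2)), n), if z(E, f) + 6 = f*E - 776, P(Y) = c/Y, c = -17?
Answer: 867/2 ≈ 433.50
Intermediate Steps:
n = -410 (n = 2 - (7 + 405) = 2 - 1*412 = 2 - 412 = -410)
P(Y) = -17/Y
z(E, f) = -782 + E*f (z(E, f) = -6 + (f*E - 776) = -6 + (E*f - 776) = -6 + (-776 + E*f) = -782 + E*f)
-z(P(-2*5*(-2)), n) = -(-782 - 17/(-2*5*(-2))*(-410)) = -(-782 - 17/((-10*(-2)))*(-410)) = -(-782 - 17/20*(-410)) = -(-782 + 697/2) = -1*(-867/2) = 867/2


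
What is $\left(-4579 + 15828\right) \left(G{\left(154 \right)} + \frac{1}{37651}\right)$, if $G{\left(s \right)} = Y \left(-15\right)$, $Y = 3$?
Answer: $- \frac{19059113206}{37651} \approx -5.062 \cdot 10^{5}$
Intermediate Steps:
$G{\left(s \right)} = -45$ ($G{\left(s \right)} = 3 \left(-15\right) = -45$)
$\left(-4579 + 15828\right) \left(G{\left(154 \right)} + \frac{1}{37651}\right) = \left(-4579 + 15828\right) \left(-45 + \frac{1}{37651}\right) = 11249 \left(-45 + \frac{1}{37651}\right) = 11249 \left(- \frac{1694294}{37651}\right) = - \frac{19059113206}{37651}$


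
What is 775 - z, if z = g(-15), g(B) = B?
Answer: 790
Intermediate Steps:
z = -15
775 - z = 775 - 1*(-15) = 775 + 15 = 790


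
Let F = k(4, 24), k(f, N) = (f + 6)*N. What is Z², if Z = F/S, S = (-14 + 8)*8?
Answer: 25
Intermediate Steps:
k(f, N) = N*(6 + f) (k(f, N) = (6 + f)*N = N*(6 + f))
F = 240 (F = 24*(6 + 4) = 24*10 = 240)
S = -48 (S = -6*8 = -48)
Z = -5 (Z = 240/(-48) = 240*(-1/48) = -5)
Z² = (-5)² = 25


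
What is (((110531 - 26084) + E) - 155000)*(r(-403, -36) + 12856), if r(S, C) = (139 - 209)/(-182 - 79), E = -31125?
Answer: -341179105508/261 ≈ -1.3072e+9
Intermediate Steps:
r(S, C) = 70/261 (r(S, C) = -70/(-261) = -70*(-1/261) = 70/261)
(((110531 - 26084) + E) - 155000)*(r(-403, -36) + 12856) = (((110531 - 26084) - 31125) - 155000)*(70/261 + 12856) = ((84447 - 31125) - 155000)*(3355486/261) = (53322 - 155000)*(3355486/261) = -101678*3355486/261 = -341179105508/261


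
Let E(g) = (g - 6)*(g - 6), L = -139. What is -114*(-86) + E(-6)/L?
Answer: 1362612/139 ≈ 9803.0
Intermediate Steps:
E(g) = (-6 + g)**2 (E(g) = (-6 + g)*(-6 + g) = (-6 + g)**2)
-114*(-86) + E(-6)/L = -114*(-86) + (-6 - 6)**2/(-139) = 9804 + (-12)**2*(-1/139) = 9804 + 144*(-1/139) = 9804 - 144/139 = 1362612/139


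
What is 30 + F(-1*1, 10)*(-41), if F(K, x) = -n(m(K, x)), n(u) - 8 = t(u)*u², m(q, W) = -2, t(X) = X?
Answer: 30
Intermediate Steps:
n(u) = 8 + u³ (n(u) = 8 + u*u² = 8 + u³)
F(K, x) = 0 (F(K, x) = -(8 + (-2)³) = -(8 - 8) = -1*0 = 0)
30 + F(-1*1, 10)*(-41) = 30 + 0*(-41) = 30 + 0 = 30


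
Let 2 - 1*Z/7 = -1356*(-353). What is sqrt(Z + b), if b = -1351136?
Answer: 3*I*sqrt(522422) ≈ 2168.4*I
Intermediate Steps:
Z = -3350662 (Z = 14 - (-9492)*(-353) = 14 - 7*478668 = 14 - 3350676 = -3350662)
sqrt(Z + b) = sqrt(-3350662 - 1351136) = sqrt(-4701798) = 3*I*sqrt(522422)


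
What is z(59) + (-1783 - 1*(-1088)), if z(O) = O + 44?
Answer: -592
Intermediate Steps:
z(O) = 44 + O
z(59) + (-1783 - 1*(-1088)) = (44 + 59) + (-1783 - 1*(-1088)) = 103 + (-1783 + 1088) = 103 - 695 = -592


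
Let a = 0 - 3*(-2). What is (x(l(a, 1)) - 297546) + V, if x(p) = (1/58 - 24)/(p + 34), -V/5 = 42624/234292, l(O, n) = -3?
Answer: -31336012293167/105314254 ≈ -2.9755e+5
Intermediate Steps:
a = 6 (a = 0 + 6 = 6)
V = -53280/58573 (V = -213120/234292 = -5*10656/58573 = -53280/58573 ≈ -0.90963)
x(p) = -1391/(58*(34 + p)) (x(p) = (1/58 - 24)/(34 + p) = -1391/(58*(34 + p)))
(x(l(a, 1)) - 297546) + V = (-1391/(1972 + 58*(-3)) - 297546) - 53280/58573 = (-1391/(1972 - 174) - 297546) - 53280/58573 = (-1391/1798 - 297546) - 53280/58573 = -534989099/1798 - 53280/58573 = -31336012293167/105314254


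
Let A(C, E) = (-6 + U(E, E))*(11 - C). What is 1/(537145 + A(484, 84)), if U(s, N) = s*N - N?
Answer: -1/2757773 ≈ -3.6261e-7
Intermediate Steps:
U(s, N) = -N + N*s (U(s, N) = N*s - N = -N + N*s)
A(C, E) = (-6 + E*(-1 + E))*(11 - C)
1/(537145 + A(484, 84)) = 1/(537145 + (-66 + 6*484 + 11*84*(-1 + 84) - 1*484*84*(-1 + 84))) = 1/(537145 + (-66 + 2904 + 11*84*83 - 1*484*84*83)) = 1/(537145 + (-66 + 2904 + 76692 - 3374448)) = 1/(537145 - 3294918) = 1/(-2757773) = -1/2757773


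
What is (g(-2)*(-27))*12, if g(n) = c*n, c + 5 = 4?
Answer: -648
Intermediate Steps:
c = -1 (c = -5 + 4 = -1)
g(n) = -n
(g(-2)*(-27))*12 = (-1*(-2)*(-27))*12 = (2*(-27))*12 = -54*12 = -648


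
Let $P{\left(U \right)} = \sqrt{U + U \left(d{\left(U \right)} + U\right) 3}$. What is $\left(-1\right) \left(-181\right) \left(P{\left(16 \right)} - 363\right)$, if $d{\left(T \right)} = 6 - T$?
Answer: $-65703 + 724 \sqrt{19} \approx -62547.0$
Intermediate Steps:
$P{\left(U \right)} = \sqrt{19} \sqrt{U}$ ($P{\left(U \right)} = \sqrt{U + U \left(\left(6 - U\right) + U\right) 3} = \sqrt{U + U 6 \cdot 3} = \sqrt{U + 6 U 3} = \sqrt{U + 18 U} = \sqrt{19 U} = \sqrt{19} \sqrt{U}$)
$\left(-1\right) \left(-181\right) \left(P{\left(16 \right)} - 363\right) = \left(-1\right) \left(-181\right) \left(\sqrt{19} \sqrt{16} - 363\right) = 181 \left(\sqrt{19} \cdot 4 - 363\right) = 181 \left(4 \sqrt{19} - 363\right) = 181 \left(-363 + 4 \sqrt{19}\right) = -65703 + 724 \sqrt{19}$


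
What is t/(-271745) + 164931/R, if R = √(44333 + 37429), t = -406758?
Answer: 406758/271745 + 54977*√81762/27254 ≈ 578.30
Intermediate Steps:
R = √81762 ≈ 285.94
t/(-271745) + 164931/R = -406758/(-271745) + 164931/(√81762) = -406758*(-1/271745) + 164931*(√81762/81762) = 406758/271745 + 54977*√81762/27254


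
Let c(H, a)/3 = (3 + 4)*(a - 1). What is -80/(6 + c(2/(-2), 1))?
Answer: -40/3 ≈ -13.333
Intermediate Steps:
c(H, a) = -21 + 21*a (c(H, a) = 3*((3 + 4)*(a - 1)) = 3*(7*(-1 + a)) = 3*(-7 + 7*a) = -21 + 21*a)
-80/(6 + c(2/(-2), 1)) = -80/(6 + (-21 + 21*1)) = -80/(6 + (-21 + 21)) = -80/(6 + 0) = -80/6 = (⅙)*(-80) = -40/3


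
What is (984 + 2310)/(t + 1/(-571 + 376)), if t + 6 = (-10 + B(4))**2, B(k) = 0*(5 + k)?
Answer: 642330/18329 ≈ 35.044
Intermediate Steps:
B(k) = 0
t = 94 (t = -6 + (-10 + 0)**2 = -6 + (-10)**2 = -6 + 100 = 94)
(984 + 2310)/(t + 1/(-571 + 376)) = (984 + 2310)/(94 + 1/(-571 + 376)) = 3294/(94 + 1/(-195)) = 3294/(94 - 1/195) = 3294/(18329/195) = 3294*(195/18329) = 642330/18329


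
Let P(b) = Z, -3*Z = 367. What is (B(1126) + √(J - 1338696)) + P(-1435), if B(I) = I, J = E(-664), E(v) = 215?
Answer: 3011/3 + I*√1338481 ≈ 1003.7 + 1156.9*I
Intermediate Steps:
Z = -367/3 (Z = -⅓*367 = -367/3 ≈ -122.33)
P(b) = -367/3
J = 215
(B(1126) + √(J - 1338696)) + P(-1435) = (1126 + √(215 - 1338696)) - 367/3 = (1126 + √(-1338481)) - 367/3 = (1126 + I*√1338481) - 367/3 = 3011/3 + I*√1338481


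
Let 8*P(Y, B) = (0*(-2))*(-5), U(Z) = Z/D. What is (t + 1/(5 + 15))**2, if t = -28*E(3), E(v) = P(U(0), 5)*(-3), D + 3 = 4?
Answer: 1/400 ≈ 0.0025000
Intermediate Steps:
D = 1 (D = -3 + 4 = 1)
U(Z) = Z (U(Z) = Z/1 = Z*1 = Z)
P(Y, B) = 0 (P(Y, B) = ((0*(-2))*(-5))/8 = (0*(-5))/8 = (1/8)*0 = 0)
E(v) = 0 (E(v) = 0*(-3) = 0)
t = 0 (t = -28*0 = 0)
(t + 1/(5 + 15))**2 = (0 + 1/(5 + 15))**2 = (0 + 1/20)**2 = (1/20)**2 = 1/400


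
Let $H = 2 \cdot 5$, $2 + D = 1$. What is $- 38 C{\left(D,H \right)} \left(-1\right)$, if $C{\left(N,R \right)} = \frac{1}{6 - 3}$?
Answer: $\frac{38}{3} \approx 12.667$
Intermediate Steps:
$D = -1$ ($D = -2 + 1 = -1$)
$H = 10$
$C{\left(N,R \right)} = \frac{1}{3}$
$- 38 C{\left(D,H \right)} \left(-1\right) = \left(-38\right) \frac{1}{3} \left(-1\right) = \left(- \frac{38}{3}\right) \left(-1\right) = \frac{38}{3}$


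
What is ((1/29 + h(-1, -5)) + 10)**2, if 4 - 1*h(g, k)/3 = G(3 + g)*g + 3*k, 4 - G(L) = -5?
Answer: 7436529/841 ≈ 8842.5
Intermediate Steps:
G(L) = 9 (G(L) = 4 - 1*(-5) = 4 + 5 = 9)
h(g, k) = 12 - 27*g - 9*k (h(g, k) = 12 - 3*(9*g + 3*k) = 12 - 3*(3*k + 9*g) = 12 + (-27*g - 9*k) = 12 - 27*g - 9*k)
((1/29 + h(-1, -5)) + 10)**2 = ((1/29 + (12 - 27*(-1) - 9*(-5))) + 10)**2 = ((1/29 + (12 + 27 + 45)) + 10)**2 = ((1/29 + 84) + 10)**2 = (2437/29 + 10)**2 = (2727/29)**2 = 7436529/841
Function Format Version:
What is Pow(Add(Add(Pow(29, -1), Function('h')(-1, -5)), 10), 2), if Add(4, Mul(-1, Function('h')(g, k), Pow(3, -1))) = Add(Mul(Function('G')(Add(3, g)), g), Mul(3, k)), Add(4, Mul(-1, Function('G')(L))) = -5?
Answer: Rational(7436529, 841) ≈ 8842.5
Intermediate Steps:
Function('G')(L) = 9 (Function('G')(L) = Add(4, Mul(-1, -5)) = Add(4, 5) = 9)
Function('h')(g, k) = Add(12, Mul(-27, g), Mul(-9, k)) (Function('h')(g, k) = Add(12, Mul(-3, Add(Mul(9, g), Mul(3, k)))) = Add(12, Mul(-3, Add(Mul(3, k), Mul(9, g)))) = Add(12, Add(Mul(-27, g), Mul(-9, k))) = Add(12, Mul(-27, g), Mul(-9, k)))
Pow(Add(Add(Pow(29, -1), Function('h')(-1, -5)), 10), 2) = Pow(Add(Add(Pow(29, -1), Add(12, Mul(-27, -1), Mul(-9, -5))), 10), 2) = Pow(Add(Add(Rational(1, 29), Add(12, 27, 45)), 10), 2) = Pow(Add(Add(Rational(1, 29), 84), 10), 2) = Pow(Add(Rational(2437, 29), 10), 2) = Pow(Rational(2727, 29), 2) = Rational(7436529, 841)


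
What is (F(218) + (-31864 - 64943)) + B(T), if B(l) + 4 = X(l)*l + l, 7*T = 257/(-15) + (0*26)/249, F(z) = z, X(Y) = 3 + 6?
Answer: -2028967/21 ≈ -96618.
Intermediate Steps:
X(Y) = 9
T = -257/105 (T = (257/(-15) + (0*26)/249)/7 = (257*(-1/15) + 0*(1/249))/7 = (-257/15 + 0)/7 = (⅐)*(-257/15) = -257/105 ≈ -2.4476)
B(l) = -4 + 10*l (B(l) = -4 + (9*l + l) = -4 + 10*l)
(F(218) + (-31864 - 64943)) + B(T) = (218 + (-31864 - 64943)) + (-4 + 10*(-257/105)) = (218 - 96807) + (-4 - 514/21) = -96589 - 598/21 = -2028967/21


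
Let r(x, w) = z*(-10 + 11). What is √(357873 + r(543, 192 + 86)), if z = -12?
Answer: √357861 ≈ 598.21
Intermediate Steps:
r(x, w) = -12 (r(x, w) = -12*(-10 + 11) = -12*1 = -12)
√(357873 + r(543, 192 + 86)) = √(357873 - 12) = √357861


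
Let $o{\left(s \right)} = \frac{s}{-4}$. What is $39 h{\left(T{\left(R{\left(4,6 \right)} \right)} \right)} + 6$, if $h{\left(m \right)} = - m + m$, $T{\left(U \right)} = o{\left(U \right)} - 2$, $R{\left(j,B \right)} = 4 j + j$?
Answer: $6$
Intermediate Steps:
$o{\left(s \right)} = - \frac{s}{4}$ ($o{\left(s \right)} = s \left(- \frac{1}{4}\right) = - \frac{s}{4}$)
$R{\left(j,B \right)} = 5 j$
$T{\left(U \right)} = -2 - \frac{U}{4}$ ($T{\left(U \right)} = - \frac{U}{4} - 2 = -2 - \frac{U}{4}$)
$h{\left(m \right)} = 0$
$39 h{\left(T{\left(R{\left(4,6 \right)} \right)} \right)} + 6 = 39 \cdot 0 + 6 = 0 + 6 = 6$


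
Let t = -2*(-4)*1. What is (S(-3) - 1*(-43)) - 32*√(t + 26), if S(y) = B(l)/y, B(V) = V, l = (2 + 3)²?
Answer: 104/3 - 32*√34 ≈ -151.92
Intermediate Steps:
t = 8 (t = 8*1 = 8)
l = 25 (l = 5² = 25)
S(y) = 25/y
(S(-3) - 1*(-43)) - 32*√(t + 26) = (25/(-3) - 1*(-43)) - 32*√(8 + 26) = (25*(-⅓) + 43) - 32*√34 = (-25/3 + 43) - 32*√34 = 104/3 - 32*√34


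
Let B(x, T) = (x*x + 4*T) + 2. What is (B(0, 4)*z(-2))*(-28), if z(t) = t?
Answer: 1008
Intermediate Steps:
B(x, T) = 2 + x**2 + 4*T (B(x, T) = (x**2 + 4*T) + 2 = 2 + x**2 + 4*T)
(B(0, 4)*z(-2))*(-28) = ((2 + 0**2 + 4*4)*(-2))*(-28) = ((2 + 0 + 16)*(-2))*(-28) = (18*(-2))*(-28) = -36*(-28) = 1008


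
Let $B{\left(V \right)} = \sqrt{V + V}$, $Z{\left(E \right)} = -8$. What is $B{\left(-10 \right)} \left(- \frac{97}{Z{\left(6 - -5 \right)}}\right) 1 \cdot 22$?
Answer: $\frac{1067 i \sqrt{5}}{2} \approx 1192.9 i$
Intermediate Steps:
$B{\left(V \right)} = \sqrt{2} \sqrt{V}$ ($B{\left(V \right)} = \sqrt{2 V} = \sqrt{2} \sqrt{V}$)
$B{\left(-10 \right)} \left(- \frac{97}{Z{\left(6 - -5 \right)}}\right) 1 \cdot 22 = \sqrt{2} \sqrt{-10} \left(- \frac{97}{-8}\right) 1 \cdot 22 = \sqrt{2} i \sqrt{10} \left(\left(-97\right) \left(- \frac{1}{8}\right)\right) 22 = 2 i \sqrt{5} \cdot \frac{97}{8} \cdot 22 = \frac{97 i \sqrt{5}}{4} \cdot 22 = \frac{1067 i \sqrt{5}}{2}$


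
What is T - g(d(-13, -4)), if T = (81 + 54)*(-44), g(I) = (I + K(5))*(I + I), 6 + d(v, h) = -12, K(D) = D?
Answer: -6408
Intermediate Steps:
d(v, h) = -18 (d(v, h) = -6 - 12 = -18)
g(I) = 2*I*(5 + I) (g(I) = (I + 5)*(I + I) = (5 + I)*(2*I) = 2*I*(5 + I))
T = -5940 (T = 135*(-44) = -5940)
T - g(d(-13, -4)) = -5940 - 2*(-18)*(5 - 18) = -5940 - 2*(-18)*(-13) = -5940 - 1*468 = -5940 - 468 = -6408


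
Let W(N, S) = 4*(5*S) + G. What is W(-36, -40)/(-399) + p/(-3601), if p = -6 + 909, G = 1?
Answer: 2516902/1436799 ≈ 1.7517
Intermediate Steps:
p = 903
W(N, S) = 1 + 20*S (W(N, S) = 4*(5*S) + 1 = 20*S + 1 = 1 + 20*S)
W(-36, -40)/(-399) + p/(-3601) = (1 + 20*(-40))/(-399) + 903/(-3601) = (1 - 800)*(-1/399) + 903*(-1/3601) = -799*(-1/399) - 903/3601 = 799/399 - 903/3601 = 2516902/1436799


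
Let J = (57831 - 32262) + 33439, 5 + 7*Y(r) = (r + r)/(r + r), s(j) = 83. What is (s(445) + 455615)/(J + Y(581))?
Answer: 1594943/206526 ≈ 7.7227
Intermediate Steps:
Y(r) = -4/7 (Y(r) = -5/7 + ((r + r)/(r + r))/7 = -5/7 + ((2*r)/((2*r)))/7 = -5/7 + ((2*r)*(1/(2*r)))/7 = -5/7 + (1/7)*1 = -5/7 + 1/7 = -4/7)
J = 59008 (J = 25569 + 33439 = 59008)
(s(445) + 455615)/(J + Y(581)) = (83 + 455615)/(59008 - 4/7) = 455698/(413052/7) = 455698*(7/413052) = 1594943/206526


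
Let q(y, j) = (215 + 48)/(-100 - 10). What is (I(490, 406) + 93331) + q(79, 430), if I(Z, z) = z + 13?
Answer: 10312237/110 ≈ 93748.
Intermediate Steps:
I(Z, z) = 13 + z
q(y, j) = -263/110 (q(y, j) = 263/(-110) = 263*(-1/110) = -263/110)
(I(490, 406) + 93331) + q(79, 430) = ((13 + 406) + 93331) - 263/110 = (419 + 93331) - 263/110 = 93750 - 263/110 = 10312237/110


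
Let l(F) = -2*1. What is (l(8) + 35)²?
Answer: 1089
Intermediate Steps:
l(F) = -2
(l(8) + 35)² = (-2 + 35)² = 33² = 1089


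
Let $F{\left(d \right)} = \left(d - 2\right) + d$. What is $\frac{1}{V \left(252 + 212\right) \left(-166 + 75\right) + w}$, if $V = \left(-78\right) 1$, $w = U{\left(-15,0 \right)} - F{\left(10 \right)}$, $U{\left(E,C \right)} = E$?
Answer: $\frac{1}{3293439} \approx 3.0363 \cdot 10^{-7}$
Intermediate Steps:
$F{\left(d \right)} = -2 + 2 d$ ($F{\left(d \right)} = \left(-2 + d\right) + d = -2 + 2 d$)
$w = -33$ ($w = -15 - \left(-2 + 2 \cdot 10\right) = -15 - \left(-2 + 20\right) = -15 - 18 = -33$)
$V = -78$
$\frac{1}{V \left(252 + 212\right) \left(-166 + 75\right) + w} = \frac{1}{- 78 \left(252 + 212\right) \left(-166 + 75\right) - 33} = \frac{1}{- 78 \cdot 464 \left(-91\right) - 33} = \frac{1}{\left(-78\right) \left(-42224\right) - 33} = \frac{1}{3293472 - 33} = \frac{1}{3293439}$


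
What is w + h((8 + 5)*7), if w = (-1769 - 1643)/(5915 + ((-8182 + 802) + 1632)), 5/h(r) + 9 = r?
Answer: -278949/13694 ≈ -20.370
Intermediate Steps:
h(r) = 5/(-9 + r)
w = -3412/167 (w = -3412/(5915 + (-7380 + 1632)) = -3412/(5915 - 5748) = -3412/167 ≈ -20.431)
w + h((8 + 5)*7) = -3412/167 + 5/(-9 + (8 + 5)*7) = -3412/167 + 5/(-9 + 13*7) = -3412/167 + 5/(-9 + 91) = -3412/167 + 5/82 = -278949/13694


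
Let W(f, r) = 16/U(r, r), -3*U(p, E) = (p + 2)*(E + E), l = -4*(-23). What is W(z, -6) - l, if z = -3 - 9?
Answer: -93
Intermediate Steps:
l = 92
z = -12
U(p, E) = -2*E*(2 + p)/3 (U(p, E) = -(p + 2)*(E + E)/3 = -(2 + p)*2*E/3 = -2*E*(2 + p)/3)
W(f, r) = -24/(r*(2 + r)) (W(f, r) = 16/((-2*r*(2 + r)/3)) = 16*(-3/(2*r*(2 + r))) = -24/(r*(2 + r)))
W(z, -6) - l = -24/(-6*(2 - 6)) - 1*92 = -24*(-⅙)/(-4) - 92 = -24*(-⅙)*(-¼) - 92 = -1 - 92 = -93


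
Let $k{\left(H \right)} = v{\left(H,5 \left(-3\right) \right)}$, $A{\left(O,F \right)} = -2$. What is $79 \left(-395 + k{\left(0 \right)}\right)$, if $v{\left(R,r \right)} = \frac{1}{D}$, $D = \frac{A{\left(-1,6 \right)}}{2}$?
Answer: $-31284$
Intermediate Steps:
$D = -1$ ($D = - \frac{2}{2} = \left(-2\right) \frac{1}{2} = -1$)
$v{\left(R,r \right)} = -1$ ($v{\left(R,r \right)} = \frac{1}{-1} = -1$)
$k{\left(H \right)} = -1$
$79 \left(-395 + k{\left(0 \right)}\right) = 79 \left(-395 - 1\right) = 79 \left(-396\right) = -31284$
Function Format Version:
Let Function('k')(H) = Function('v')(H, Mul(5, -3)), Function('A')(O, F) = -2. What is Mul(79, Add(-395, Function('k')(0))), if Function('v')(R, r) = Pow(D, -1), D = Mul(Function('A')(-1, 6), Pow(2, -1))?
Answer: -31284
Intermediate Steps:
D = -1 (D = Mul(-2, Pow(2, -1)) = Mul(-2, Rational(1, 2)) = -1)
Function('v')(R, r) = -1 (Function('v')(R, r) = Pow(-1, -1) = -1)
Function('k')(H) = -1
Mul(79, Add(-395, Function('k')(0))) = Mul(79, Add(-395, -1)) = Mul(79, -396) = -31284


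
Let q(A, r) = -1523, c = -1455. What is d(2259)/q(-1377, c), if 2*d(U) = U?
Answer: -2259/3046 ≈ -0.74163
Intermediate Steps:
d(U) = U/2
d(2259)/q(-1377, c) = ((½)*2259)/(-1523) = (2259/2)*(-1/1523) = -2259/3046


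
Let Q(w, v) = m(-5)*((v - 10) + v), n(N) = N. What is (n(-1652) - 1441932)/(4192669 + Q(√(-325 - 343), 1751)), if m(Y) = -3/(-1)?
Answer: -1443584/4203145 ≈ -0.34345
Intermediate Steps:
m(Y) = 3 (m(Y) = -3*(-1) = 3)
Q(w, v) = -30 + 6*v (Q(w, v) = 3*((v - 10) + v) = 3*((-10 + v) + v) = 3*(-10 + 2*v) = -30 + 6*v)
(n(-1652) - 1441932)/(4192669 + Q(√(-325 - 343), 1751)) = (-1652 - 1441932)/(4192669 + (-30 + 6*1751)) = -1443584/(4192669 + (-30 + 10506)) = -1443584/(4192669 + 10476) = -1443584/4203145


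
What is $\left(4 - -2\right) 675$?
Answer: $4050$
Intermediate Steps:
$\left(4 - -2\right) 675 = \left(4 + 2\right) 675 = 6 \cdot 675 = 4050$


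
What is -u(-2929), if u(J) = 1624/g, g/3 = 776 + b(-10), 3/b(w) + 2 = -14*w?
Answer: -74704/107091 ≈ -0.69757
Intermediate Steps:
b(w) = 3/(-2 - 14*w)
g = 107091/46 (g = 3*(776 - 3/(2 + 14*(-10))) = 3*(776 - 3/(2 - 140)) = 3*(776 - 3/(-138)) = 3*(776 - 3*(-1/138)) = 3*(776 + 1/46) = 3*(35697/46) = 107091/46 ≈ 2328.1)
u(J) = 74704/107091 (u(J) = 1624/(107091/46) = 1624*(46/107091) = 74704/107091)
-u(-2929) = -1*74704/107091 = -74704/107091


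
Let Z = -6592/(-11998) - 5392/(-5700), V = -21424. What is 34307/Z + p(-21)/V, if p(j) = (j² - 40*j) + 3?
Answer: 98173871987238/4279260557 ≈ 22942.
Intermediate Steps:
Z = 12783452/8548575 (Z = -6592*(-1/11998) - 5392*(-1/5700) = 3296/5999 + 1348/1425 = 12783452/8548575 ≈ 1.4954)
p(j) = 3 + j² - 40*j
34307/Z + p(-21)/V = 34307/(12783452/8548575) + (3 + (-21)² - 40*(-21))/(-21424) = 34307*(8548575/12783452) + (3 + 441 + 840)*(-1/21424) = 293275962525/12783452 + 1284*(-1/21424) = 293275962525/12783452 - 321/5356 = 98173871987238/4279260557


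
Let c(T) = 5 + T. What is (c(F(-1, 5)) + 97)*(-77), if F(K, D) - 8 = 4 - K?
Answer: -8855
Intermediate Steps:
F(K, D) = 12 - K (F(K, D) = 8 + (4 - K) = 12 - K)
(c(F(-1, 5)) + 97)*(-77) = ((5 + (12 - 1*(-1))) + 97)*(-77) = ((5 + (12 + 1)) + 97)*(-77) = ((5 + 13) + 97)*(-77) = (18 + 97)*(-77) = 115*(-77) = -8855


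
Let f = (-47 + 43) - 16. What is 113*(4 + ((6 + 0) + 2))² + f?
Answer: 16252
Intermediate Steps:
f = -20 (f = -4 - 16 = -20)
113*(4 + ((6 + 0) + 2))² + f = 113*(4 + ((6 + 0) + 2))² - 20 = 113*(4 + (6 + 2))² - 20 = 113*(4 + 8)² - 20 = 113*12² - 20 = 113*144 - 20 = 16272 - 20 = 16252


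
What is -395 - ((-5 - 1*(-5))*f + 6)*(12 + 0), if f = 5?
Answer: -467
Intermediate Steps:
-395 - ((-5 - 1*(-5))*f + 6)*(12 + 0) = -395 - ((-5 - 1*(-5))*5 + 6)*(12 + 0) = -395 - ((-5 + 5)*5 + 6)*12 = -395 - (0*5 + 6)*12 = -395 - (0 + 6)*12 = -395 - 6*12 = -395 - 1*72 = -395 - 72 = -467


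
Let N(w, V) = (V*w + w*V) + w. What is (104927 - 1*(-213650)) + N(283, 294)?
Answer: 485264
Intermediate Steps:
N(w, V) = w + 2*V*w (N(w, V) = (V*w + V*w) + w = 2*V*w + w = w + 2*V*w)
(104927 - 1*(-213650)) + N(283, 294) = (104927 - 1*(-213650)) + 283*(1 + 2*294) = (104927 + 213650) + 283*(1 + 588) = 318577 + 283*589 = 318577 + 166687 = 485264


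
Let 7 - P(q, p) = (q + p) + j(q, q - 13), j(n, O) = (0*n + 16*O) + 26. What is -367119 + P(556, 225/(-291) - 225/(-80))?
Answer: -584148029/1552 ≈ -3.7638e+5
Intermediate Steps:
j(n, O) = 26 + 16*O (j(n, O) = (0 + 16*O) + 26 = 16*O + 26 = 26 + 16*O)
P(q, p) = 189 - p - 17*q (P(q, p) = 7 - ((q + p) + (26 + 16*(q - 13))) = 7 - ((p + q) + (26 + 16*(-13 + q))) = 7 - ((p + q) + (26 + (-208 + 16*q))) = 7 - ((p + q) + (-182 + 16*q)) = 7 - (-182 + p + 17*q) = 7 + (182 - p - 17*q) = 189 - p - 17*q)
-367119 + P(556, 225/(-291) - 225/(-80)) = -367119 + (189 - (225/(-291) - 225/(-80)) - 17*556) = -367119 + (189 - (225*(-1/291) - 225*(-1/80)) - 9452) = -367119 + (189 - (-75/97 + 45/16) - 9452) = -367119 + (189 - 1*3165/1552 - 9452) = -367119 + (189 - 3165/1552 - 9452) = -367119 - 14379341/1552 = -584148029/1552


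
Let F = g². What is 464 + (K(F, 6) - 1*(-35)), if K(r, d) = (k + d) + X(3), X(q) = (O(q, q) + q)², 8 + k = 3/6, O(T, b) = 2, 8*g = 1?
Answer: 1045/2 ≈ 522.50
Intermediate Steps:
g = ⅛ (g = (⅛)*1 = ⅛ ≈ 0.12500)
F = 1/64 (F = (⅛)² = 1/64 ≈ 0.015625)
k = -15/2 (k = -8 + 3/6 = -8 + 3*(⅙) = -8 + ½ = -15/2 ≈ -7.5000)
X(q) = (2 + q)²
K(r, d) = 35/2 + d (K(r, d) = (-15/2 + d) + (2 + 3)² = (-15/2 + d) + 5² = (-15/2 + d) + 25 = 35/2 + d)
464 + (K(F, 6) - 1*(-35)) = 464 + ((35/2 + 6) - 1*(-35)) = 464 + (47/2 + 35) = 464 + 117/2 = 1045/2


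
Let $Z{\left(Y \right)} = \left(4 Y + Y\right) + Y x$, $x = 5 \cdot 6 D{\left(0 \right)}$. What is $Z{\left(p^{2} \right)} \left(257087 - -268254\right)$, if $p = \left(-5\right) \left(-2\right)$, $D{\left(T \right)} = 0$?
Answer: $262670500$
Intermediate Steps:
$x = 0$ ($x = 5 \cdot 6 \cdot 0 = 30 \cdot 0 = 0$)
$p = 10$
$Z{\left(Y \right)} = 5 Y$ ($Z{\left(Y \right)} = \left(4 Y + Y\right) + Y 0 = 5 Y + 0 = 5 Y$)
$Z{\left(p^{2} \right)} \left(257087 - -268254\right) = 5 \cdot 10^{2} \left(257087 - -268254\right) = 5 \cdot 100 \left(257087 + 268254\right) = 500 \cdot 525341 = 262670500$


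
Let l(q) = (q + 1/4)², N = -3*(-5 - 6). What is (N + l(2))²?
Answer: 370881/256 ≈ 1448.8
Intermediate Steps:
N = 33 (N = -3*(-11) = 33)
l(q) = (¼ + q)² (l(q) = (q + ¼)² = (¼ + q)²)
(N + l(2))² = (33 + (1 + 4*2)²/16)² = (33 + (1 + 8)²/16)² = (33 + (1/16)*9²)² = (33 + (1/16)*81)² = (33 + 81/16)² = (609/16)² = 370881/256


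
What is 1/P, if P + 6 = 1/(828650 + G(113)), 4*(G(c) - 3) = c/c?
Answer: -3314613/19887674 ≈ -0.16667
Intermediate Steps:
G(c) = 13/4 (G(c) = 3 + (c/c)/4 = 3 + (¼)*1 = 3 + ¼ = 13/4)
P = -19887674/3314613 (P = -6 + 1/(828650 + 13/4) = -6 + 1/(3314613/4) = -6 + 4/3314613 = -19887674/3314613 ≈ -6.0000)
1/P = 1/(-19887674/3314613) = -3314613/19887674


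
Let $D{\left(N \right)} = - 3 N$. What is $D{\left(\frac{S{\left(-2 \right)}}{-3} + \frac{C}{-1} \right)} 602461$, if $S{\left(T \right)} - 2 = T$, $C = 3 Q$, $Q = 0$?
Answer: $0$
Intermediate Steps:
$C = 0$ ($C = 3 \cdot 0 = 0$)
$S{\left(T \right)} = 2 + T$
$D{\left(\frac{S{\left(-2 \right)}}{-3} + \frac{C}{-1} \right)} 602461 = - 3 \left(\frac{2 - 2}{-3} + \frac{0}{-1}\right) 602461 = - 3 \left(0 \left(- \frac{1}{3}\right) + 0 \left(-1\right)\right) 602461 = - 3 \left(0 + 0\right) 602461 = \left(-3\right) 0 \cdot 602461 = 0 \cdot 602461 = 0$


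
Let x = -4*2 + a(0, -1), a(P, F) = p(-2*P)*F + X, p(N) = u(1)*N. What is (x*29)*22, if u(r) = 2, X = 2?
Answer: -3828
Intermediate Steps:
p(N) = 2*N
a(P, F) = 2 - 4*F*P (a(P, F) = (2*(-2*P))*F + 2 = (-4*P)*F + 2 = -4*F*P + 2 = 2 - 4*F*P)
x = -6 (x = -4*2 + (2 - 4*(-1)*0) = -8 + (2 + 0) = -8 + 2 = -6)
(x*29)*22 = -6*29*22 = -174*22 = -3828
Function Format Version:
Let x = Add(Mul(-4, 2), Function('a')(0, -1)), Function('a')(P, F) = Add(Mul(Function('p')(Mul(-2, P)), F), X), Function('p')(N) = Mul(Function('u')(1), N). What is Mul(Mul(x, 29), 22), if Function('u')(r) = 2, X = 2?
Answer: -3828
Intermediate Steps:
Function('p')(N) = Mul(2, N)
Function('a')(P, F) = Add(2, Mul(-4, F, P)) (Function('a')(P, F) = Add(Mul(Mul(2, Mul(-2, P)), F), 2) = Add(Mul(Mul(-4, P), F), 2) = Add(Mul(-4, F, P), 2) = Add(2, Mul(-4, F, P)))
x = -6 (x = Add(Mul(-4, 2), Add(2, Mul(-4, -1, 0))) = Add(-8, Add(2, 0)) = Add(-8, 2) = -6)
Mul(Mul(x, 29), 22) = Mul(Mul(-6, 29), 22) = Mul(-174, 22) = -3828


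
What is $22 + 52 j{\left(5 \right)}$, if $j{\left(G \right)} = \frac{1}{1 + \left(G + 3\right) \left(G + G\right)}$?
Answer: $\frac{1834}{81} \approx 22.642$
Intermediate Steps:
$j{\left(G \right)} = \frac{1}{1 + 2 G \left(3 + G\right)}$ ($j{\left(G \right)} = \frac{1}{1 + \left(3 + G\right) 2 G} = \frac{1}{1 + 2 G \left(3 + G\right)}$)
$22 + 52 j{\left(5 \right)} = 22 + \frac{52}{1 + 2 \cdot 5^{2} + 6 \cdot 5} = 22 + \frac{52}{1 + 2 \cdot 25 + 30} = 22 + \frac{52}{1 + 50 + 30} = 22 + \frac{52}{81} = \frac{1834}{81}$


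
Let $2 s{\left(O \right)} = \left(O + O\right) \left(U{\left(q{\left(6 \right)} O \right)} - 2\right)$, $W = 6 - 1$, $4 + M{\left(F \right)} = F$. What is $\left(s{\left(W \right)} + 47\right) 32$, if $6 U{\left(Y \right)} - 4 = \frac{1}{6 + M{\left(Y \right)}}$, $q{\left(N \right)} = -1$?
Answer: $\frac{11536}{9} \approx 1281.8$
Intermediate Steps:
$M{\left(F \right)} = -4 + F$
$W = 5$ ($W = 6 - 1 = 5$)
$U{\left(Y \right)} = \frac{2}{3} + \frac{1}{6 \left(2 + Y\right)}$ ($U{\left(Y \right)} = \frac{2}{3} + \frac{1}{6 \left(6 + \left(-4 + Y\right)\right)} = \frac{2}{3} + \frac{1}{6 \left(2 + Y\right)}$)
$s{\left(O \right)} = O \left(-2 + \frac{9 - 4 O}{6 \left(2 - O\right)}\right)$ ($s{\left(O \right)} = \frac{\left(O + O\right) \left(\frac{9 + 4 \left(- O\right)}{6 \left(2 - O\right)} - 2\right)}{2} = \frac{2 O \left(\frac{9 - 4 O}{6 \left(2 - O\right)} - 2\right)}{2} = \frac{2 O \left(-2 + \frac{9 - 4 O}{6 \left(2 - O\right)}\right)}{2} = O \left(-2 + \frac{9 - 4 O}{6 \left(2 - O\right)}\right)$)
$\left(s{\left(W \right)} + 47\right) 32 = \left(\frac{1}{6} \cdot 5 \frac{1}{-2 + 5} \left(15 - 40\right) + 47\right) 32 = \left(\frac{1}{6} \cdot 5 \cdot \frac{1}{3} \left(15 - 40\right) + 47\right) 32 = \left(\frac{1}{6} \cdot 5 \cdot \frac{1}{3} \left(-25\right) + 47\right) 32 = \left(- \frac{125}{18} + 47\right) 32 = \frac{721}{18} \cdot 32 = \frac{11536}{9}$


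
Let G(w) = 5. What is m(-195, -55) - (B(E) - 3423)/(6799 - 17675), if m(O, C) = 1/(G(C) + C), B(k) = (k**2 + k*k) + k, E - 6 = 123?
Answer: 372131/135950 ≈ 2.7373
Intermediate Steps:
E = 129 (E = 6 + 123 = 129)
B(k) = k + 2*k**2 (B(k) = (k**2 + k**2) + k = 2*k**2 + k = k + 2*k**2)
m(O, C) = 1/(5 + C)
m(-195, -55) - (B(E) - 3423)/(6799 - 17675) = 1/(5 - 55) - (129*(1 + 2*129) - 3423)/(6799 - 17675) = 1/(-50) - (129*(1 + 258) - 3423)/(-10876) = -1/50 - (129*259 - 3423)*(-1)/10876 = -1/50 - (33411 - 3423)*(-1)/10876 = -1/50 - 29988*(-1)/10876 = -1/50 - 1*(-7497/2719) = -1/50 + 7497/2719 = 372131/135950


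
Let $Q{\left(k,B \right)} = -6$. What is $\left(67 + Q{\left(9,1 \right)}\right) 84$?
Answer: $5124$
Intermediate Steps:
$\left(67 + Q{\left(9,1 \right)}\right) 84 = \left(67 - 6\right) 84 = 61 \cdot 84 = 5124$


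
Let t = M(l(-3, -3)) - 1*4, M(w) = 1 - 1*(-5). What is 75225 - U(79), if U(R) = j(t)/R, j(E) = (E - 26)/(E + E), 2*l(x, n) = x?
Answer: 5942781/79 ≈ 75225.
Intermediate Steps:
l(x, n) = x/2
M(w) = 6 (M(w) = 1 + 5 = 6)
t = 2 (t = 6 - 1*4 = 6 - 4 = 2)
j(E) = (-26 + E)/(2*E) (j(E) = (-26 + E)/((2*E)) = (-26 + E)*(1/(2*E)) = (-26 + E)/(2*E))
U(R) = -6/R (U(R) = ((1/2)*(-26 + 2)/2)/R = ((1/2)*(1/2)*(-24))/R = -6/R)
75225 - U(79) = 75225 - (-6)/79 = 75225 - 1*(-6/79) = 75225 + 6/79 = 5942781/79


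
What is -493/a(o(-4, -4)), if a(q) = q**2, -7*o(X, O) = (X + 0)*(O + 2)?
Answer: -24157/64 ≈ -377.45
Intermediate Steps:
o(X, O) = -X*(2 + O)/7 (o(X, O) = -(X + 0)*(O + 2)/7 = -X*(2 + O)/7)
-493/a(o(-4, -4)) = -493*49/(16*(2 - 4)**2) = -493/((-1/7*(-4)*(-2))**2) = -493/((-8/7)**2) = -493/64/49 = -493*49/64 = -24157/64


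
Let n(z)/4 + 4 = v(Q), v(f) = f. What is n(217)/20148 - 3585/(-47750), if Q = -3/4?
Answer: 7132333/96206700 ≈ 0.074136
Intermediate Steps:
Q = -¾ (Q = -3*¼ = -¾ ≈ -0.75000)
n(z) = -19 (n(z) = -16 + 4*(-¾) = -16 - 3 = -19)
n(217)/20148 - 3585/(-47750) = -19/20148 - 3585/(-47750) = -19*1/20148 - 3585*(-1/47750) = -19/20148 + 717/9550 = 7132333/96206700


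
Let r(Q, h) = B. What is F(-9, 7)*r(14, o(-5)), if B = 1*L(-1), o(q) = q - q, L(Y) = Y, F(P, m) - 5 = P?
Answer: 4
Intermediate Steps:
F(P, m) = 5 + P
o(q) = 0
B = -1 (B = 1*(-1) = -1)
r(Q, h) = -1
F(-9, 7)*r(14, o(-5)) = (5 - 9)*(-1) = -4*(-1) = 4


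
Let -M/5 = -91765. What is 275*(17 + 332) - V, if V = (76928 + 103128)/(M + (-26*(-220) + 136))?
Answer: 44597578919/464681 ≈ 95975.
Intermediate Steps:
M = 458825 (M = -5*(-91765) = 458825)
V = 180056/464681 (V = (76928 + 103128)/(458825 + (-26*(-220) + 136)) = 180056/(458825 + (5720 + 136)) = 180056/(458825 + 5856) = 180056/464681 ≈ 0.38748)
275*(17 + 332) - V = 275*(17 + 332) - 1*180056/464681 = 275*349 - 180056/464681 = 95975 - 180056/464681 = 44597578919/464681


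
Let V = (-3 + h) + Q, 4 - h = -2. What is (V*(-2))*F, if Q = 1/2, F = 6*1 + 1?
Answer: -49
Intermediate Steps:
h = 6 (h = 4 - 1*(-2) = 4 + 2 = 6)
F = 7 (F = 6 + 1 = 7)
Q = ½ ≈ 0.50000
V = 7/2 (V = (-3 + 6) + ½ = 3 + ½ = 7/2 ≈ 3.5000)
(V*(-2))*F = ((7/2)*(-2))*7 = -7*7 = -49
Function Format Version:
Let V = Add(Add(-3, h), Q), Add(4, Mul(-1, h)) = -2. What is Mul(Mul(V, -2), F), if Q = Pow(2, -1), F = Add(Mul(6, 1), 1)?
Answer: -49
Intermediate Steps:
h = 6 (h = Add(4, Mul(-1, -2)) = Add(4, 2) = 6)
F = 7 (F = Add(6, 1) = 7)
Q = Rational(1, 2) ≈ 0.50000
V = Rational(7, 2) (V = Add(Add(-3, 6), Rational(1, 2)) = Add(3, Rational(1, 2)) = Rational(7, 2) ≈ 3.5000)
Mul(Mul(V, -2), F) = Mul(Mul(Rational(7, 2), -2), 7) = Mul(-7, 7) = -49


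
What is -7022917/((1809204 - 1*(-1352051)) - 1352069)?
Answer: -7022917/1809186 ≈ -3.8818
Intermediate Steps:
-7022917/((1809204 - 1*(-1352051)) - 1352069) = -7022917/((1809204 + 1352051) - 1352069) = -7022917/(3161255 - 1352069) = -7022917/1809186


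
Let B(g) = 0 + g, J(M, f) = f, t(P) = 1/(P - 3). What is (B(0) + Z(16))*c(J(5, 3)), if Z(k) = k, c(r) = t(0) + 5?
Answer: 224/3 ≈ 74.667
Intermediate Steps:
t(P) = 1/(-3 + P)
c(r) = 14/3 (c(r) = 1/(-3 + 0) + 5 = 1/(-3) + 5 = -⅓ + 5 = 14/3)
B(g) = g
(B(0) + Z(16))*c(J(5, 3)) = (0 + 16)*(14/3) = 16*(14/3) = 224/3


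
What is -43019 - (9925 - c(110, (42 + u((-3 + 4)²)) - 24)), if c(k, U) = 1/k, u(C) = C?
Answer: -5823839/110 ≈ -52944.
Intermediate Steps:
-43019 - (9925 - c(110, (42 + u((-3 + 4)²)) - 24)) = -43019 - (9925 - 1/110) = -43019 - 1*1091749/110 = -43019 - 1091749/110 = -5823839/110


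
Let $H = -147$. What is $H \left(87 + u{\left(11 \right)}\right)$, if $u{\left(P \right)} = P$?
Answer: $-14406$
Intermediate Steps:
$H \left(87 + u{\left(11 \right)}\right) = - 147 \left(87 + 11\right) = \left(-147\right) 98 = -14406$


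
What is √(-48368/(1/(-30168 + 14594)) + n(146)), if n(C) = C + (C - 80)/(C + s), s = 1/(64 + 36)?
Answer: √17843542397640842/4867 ≈ 27446.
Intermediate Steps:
s = 1/100 ≈ 0.010000
n(C) = C + (-80 + C)/(1/100 + C) (n(C) = C + (C - 80)/(C + 1/100) = C + (-80 + C)/(1/100 + C))
√(-48368/(1/(-30168 + 14594)) + n(146)) = √(-48368/(1/(-30168 + 14594)) + (-8000 + 100*146² + 101*146)/(1 + 100*146)) = √(-48368/(1/(-15574)) + (-8000 + 100*21316 + 14746)/(1 + 14600)) = √(-48368/(-1/15574) + (-8000 + 2131600 + 14746)/14601) = √(-48368*(-15574) + (1/14601)*2138346) = √(753283232 + 712782/4867) = √(3666230202926/4867) = √17843542397640842/4867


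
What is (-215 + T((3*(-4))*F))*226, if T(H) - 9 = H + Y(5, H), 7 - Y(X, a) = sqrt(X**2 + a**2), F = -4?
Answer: -34126 - 226*sqrt(2329) ≈ -45033.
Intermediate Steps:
Y(X, a) = 7 - sqrt(X**2 + a**2)
T(H) = 16 + H - sqrt(25 + H**2) (T(H) = 9 + (H + (7 - sqrt(5**2 + H**2))) = 9 + (H + (7 - sqrt(25 + H**2))) = 9 + (7 + H - sqrt(25 + H**2)) = 16 + H - sqrt(25 + H**2))
(-215 + T((3*(-4))*F))*226 = (-215 + (16 + (3*(-4))*(-4) - sqrt(25 + ((3*(-4))*(-4))**2)))*226 = (-215 + (16 - 12*(-4) - sqrt(25 + (-12*(-4))**2)))*226 = (-215 + (16 + 48 - sqrt(25 + 48**2)))*226 = (-215 + (16 + 48 - sqrt(25 + 2304)))*226 = (-215 + (16 + 48 - sqrt(2329)))*226 = (-215 + (64 - sqrt(2329)))*226 = (-151 - sqrt(2329))*226 = -34126 - 226*sqrt(2329)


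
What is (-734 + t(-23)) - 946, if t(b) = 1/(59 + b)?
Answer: -60479/36 ≈ -1680.0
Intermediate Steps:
(-734 + t(-23)) - 946 = (-734 + 1/(59 - 23)) - 946 = (-734 + 1/36) - 946 = -26423/36 - 946 = -60479/36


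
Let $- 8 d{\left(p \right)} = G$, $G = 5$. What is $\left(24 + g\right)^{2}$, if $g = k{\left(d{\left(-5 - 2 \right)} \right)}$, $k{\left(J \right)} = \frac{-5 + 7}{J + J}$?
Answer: $\frac{12544}{25} \approx 501.76$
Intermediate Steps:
$d{\left(p \right)} = - \frac{5}{8}$ ($d{\left(p \right)} = \left(- \frac{1}{8}\right) 5 = - \frac{5}{8}$)
$k{\left(J \right)} = \frac{1}{J}$ ($k{\left(J \right)} = \frac{2}{2 J} = 2 \frac{1}{2 J} = \frac{1}{J}$)
$g = - \frac{8}{5}$ ($g = \frac{1}{- \frac{5}{8}} = - \frac{8}{5} \approx -1.6$)
$\left(24 + g\right)^{2} = \left(24 - \frac{8}{5}\right)^{2} = \left(\frac{112}{5}\right)^{2} = \frac{12544}{25}$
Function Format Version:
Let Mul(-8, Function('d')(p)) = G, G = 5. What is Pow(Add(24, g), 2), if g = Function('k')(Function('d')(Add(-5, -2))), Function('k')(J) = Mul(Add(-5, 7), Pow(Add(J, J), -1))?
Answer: Rational(12544, 25) ≈ 501.76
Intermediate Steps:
Function('d')(p) = Rational(-5, 8) (Function('d')(p) = Mul(Rational(-1, 8), 5) = Rational(-5, 8))
Function('k')(J) = Pow(J, -1) (Function('k')(J) = Mul(2, Pow(Mul(2, J), -1)) = Mul(2, Mul(Rational(1, 2), Pow(J, -1))) = Pow(J, -1))
g = Rational(-8, 5) (g = Pow(Rational(-5, 8), -1) = Rational(-8, 5) ≈ -1.6000)
Pow(Add(24, g), 2) = Pow(Add(24, Rational(-8, 5)), 2) = Pow(Rational(112, 5), 2) = Rational(12544, 25)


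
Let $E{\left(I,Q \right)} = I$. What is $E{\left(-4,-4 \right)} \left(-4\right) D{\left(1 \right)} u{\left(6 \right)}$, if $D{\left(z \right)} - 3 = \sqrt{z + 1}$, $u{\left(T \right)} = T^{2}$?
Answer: $1728 + 576 \sqrt{2} \approx 2542.6$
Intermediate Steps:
$D{\left(z \right)} = 3 + \sqrt{1 + z}$ ($D{\left(z \right)} = 3 + \sqrt{z + 1} = 3 + \sqrt{1 + z}$)
$E{\left(-4,-4 \right)} \left(-4\right) D{\left(1 \right)} u{\left(6 \right)} = \left(-4\right) \left(-4\right) \left(3 + \sqrt{1 + 1}\right) 6^{2} = 16 \left(3 + \sqrt{2}\right) 36 = \left(48 + 16 \sqrt{2}\right) 36 = 1728 + 576 \sqrt{2}$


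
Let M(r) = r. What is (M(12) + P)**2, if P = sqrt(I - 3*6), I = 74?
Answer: 200 + 48*sqrt(14) ≈ 379.60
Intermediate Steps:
P = 2*sqrt(14) (P = sqrt(74 - 3*6) = sqrt(74 - 18) = sqrt(56) = 2*sqrt(14) ≈ 7.4833)
(M(12) + P)**2 = (12 + 2*sqrt(14))**2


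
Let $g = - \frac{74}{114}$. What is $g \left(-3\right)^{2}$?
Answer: $- \frac{111}{19} \approx -5.8421$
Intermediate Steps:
$g = - \frac{37}{57}$ ($g = \left(-74\right) \frac{1}{114} = - \frac{37}{57} \approx -0.64912$)
$g \left(-3\right)^{2} = - \frac{37 \left(-3\right)^{2}}{57} = \left(- \frac{37}{57}\right) 9 = - \frac{111}{19}$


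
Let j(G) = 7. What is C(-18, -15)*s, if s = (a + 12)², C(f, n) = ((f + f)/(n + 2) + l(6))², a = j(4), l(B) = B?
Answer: 4691556/169 ≈ 27761.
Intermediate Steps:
a = 7
C(f, n) = (6 + 2*f/(2 + n))² (C(f, n) = ((f + f)/(n + 2) + 6)² = ((2*f)/(2 + n) + 6)² = (2*f/(2 + n) + 6)² = (6 + 2*f/(2 + n))²)
s = 361 (s = (7 + 12)² = 19² = 361)
C(-18, -15)*s = (4*(6 - 18 + 3*(-15))²/(2 - 15)²)*361 = (4*(6 - 18 - 45)²/(-13)²)*361 = (4*(1/169)*(-57)²)*361 = (4*(1/169)*3249)*361 = (12996/169)*361 = 4691556/169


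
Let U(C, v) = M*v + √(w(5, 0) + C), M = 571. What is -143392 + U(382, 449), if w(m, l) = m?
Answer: 112987 + 3*√43 ≈ 1.1301e+5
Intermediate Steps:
U(C, v) = √(5 + C) + 571*v (U(C, v) = 571*v + √(5 + C) = √(5 + C) + 571*v)
-143392 + U(382, 449) = -143392 + (√(5 + 382) + 571*449) = -143392 + (√387 + 256379) = -143392 + (3*√43 + 256379) = -143392 + (256379 + 3*√43) = 112987 + 3*√43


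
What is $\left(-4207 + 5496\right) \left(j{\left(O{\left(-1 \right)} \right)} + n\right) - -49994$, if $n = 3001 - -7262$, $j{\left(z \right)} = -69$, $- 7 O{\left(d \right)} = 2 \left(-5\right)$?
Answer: $13190060$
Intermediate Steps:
$O{\left(d \right)} = \frac{10}{7}$ ($O{\left(d \right)} = - \frac{2 \left(-5\right)}{7} = \left(- \frac{1}{7}\right) \left(-10\right) = \frac{10}{7}$)
$n = 10263$ ($n = 3001 + 7262 = 10263$)
$\left(-4207 + 5496\right) \left(j{\left(O{\left(-1 \right)} \right)} + n\right) - -49994 = \left(-4207 + 5496\right) \left(-69 + 10263\right) - -49994 = 1289 \cdot 10194 + 49994 = 13140066 + 49994 = 13190060$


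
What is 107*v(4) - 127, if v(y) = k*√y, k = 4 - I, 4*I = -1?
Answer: 1565/2 ≈ 782.50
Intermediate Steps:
I = -¼ (I = (¼)*(-1) = -¼ ≈ -0.25000)
k = 17/4 (k = 4 - 1*(-¼) = 4 + ¼ = 17/4 ≈ 4.2500)
v(y) = 17*√y/4
107*v(4) - 127 = 107*(17*√4/4) - 127 = 107*((17/4)*2) - 127 = 107*(17/2) - 127 = 1819/2 - 127 = 1565/2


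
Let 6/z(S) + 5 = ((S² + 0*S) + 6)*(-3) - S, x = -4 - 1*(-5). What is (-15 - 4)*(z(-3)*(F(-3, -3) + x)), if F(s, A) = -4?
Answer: -342/47 ≈ -7.2766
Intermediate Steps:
x = 1 (x = -4 + 5 = 1)
z(S) = 6/(-23 - S - 3*S²) (z(S) = 6/(-5 + (((S² + 0*S) + 6)*(-3) - S)) = 6/(-5 + (((S² + 0) + 6)*(-3) - S)) = 6/(-5 + ((S² + 6)*(-3) - S)) = 6/(-5 + ((6 + S²)*(-3) - S)) = 6/(-5 + ((-18 - 3*S²) - S)) = 6/(-5 + (-18 - S - 3*S²)) = 6/(-23 - S - 3*S²))
(-15 - 4)*(z(-3)*(F(-3, -3) + x)) = (-15 - 4)*((-6/(23 - 3 + 3*(-3)²))*(-4 + 1)) = -19*(-6/(23 - 3 + 3*9))*(-3) = -19*(-6/(23 - 3 + 27))*(-3) = -19*(-6/47)*(-3) = -19*(-6*1/47)*(-3) = -(-114)*(-3)/47 = -19*18/47 = -342/47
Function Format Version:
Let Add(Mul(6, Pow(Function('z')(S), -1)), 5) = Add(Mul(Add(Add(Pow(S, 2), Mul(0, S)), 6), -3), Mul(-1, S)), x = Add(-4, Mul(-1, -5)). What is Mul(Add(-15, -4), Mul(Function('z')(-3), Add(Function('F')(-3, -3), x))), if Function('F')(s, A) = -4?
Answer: Rational(-342, 47) ≈ -7.2766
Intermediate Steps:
x = 1 (x = Add(-4, 5) = 1)
Function('z')(S) = Mul(6, Pow(Add(-23, Mul(-1, S), Mul(-3, Pow(S, 2))), -1)) (Function('z')(S) = Mul(6, Pow(Add(-5, Add(Mul(Add(Add(Pow(S, 2), Mul(0, S)), 6), -3), Mul(-1, S))), -1)) = Mul(6, Pow(Add(-5, Add(Mul(Add(Add(Pow(S, 2), 0), 6), -3), Mul(-1, S))), -1)) = Mul(6, Pow(Add(-5, Add(Mul(Add(Pow(S, 2), 6), -3), Mul(-1, S))), -1)) = Mul(6, Pow(Add(-5, Add(Mul(Add(6, Pow(S, 2)), -3), Mul(-1, S))), -1)) = Mul(6, Pow(Add(-5, Add(Add(-18, Mul(-3, Pow(S, 2))), Mul(-1, S))), -1)) = Mul(6, Pow(Add(-5, Add(-18, Mul(-1, S), Mul(-3, Pow(S, 2)))), -1)) = Mul(6, Pow(Add(-23, Mul(-1, S), Mul(-3, Pow(S, 2))), -1)))
Mul(Add(-15, -4), Mul(Function('z')(-3), Add(Function('F')(-3, -3), x))) = Mul(Add(-15, -4), Mul(Mul(-6, Pow(Add(23, -3, Mul(3, Pow(-3, 2))), -1)), Add(-4, 1))) = Mul(-19, Mul(Mul(-6, Pow(Add(23, -3, Mul(3, 9)), -1)), -3)) = Mul(-19, Mul(Mul(-6, Pow(Add(23, -3, 27), -1)), -3)) = Mul(-19, Mul(Mul(-6, Pow(47, -1)), -3)) = Mul(-19, Mul(Mul(-6, Rational(1, 47)), -3)) = Mul(-19, Mul(Rational(-6, 47), -3)) = Mul(-19, Rational(18, 47)) = Rational(-342, 47)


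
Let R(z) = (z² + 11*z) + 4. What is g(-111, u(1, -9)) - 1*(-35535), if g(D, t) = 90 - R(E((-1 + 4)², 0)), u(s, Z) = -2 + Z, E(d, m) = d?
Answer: 35441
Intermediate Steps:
R(z) = 4 + z² + 11*z
g(D, t) = -94 (g(D, t) = 90 - (4 + ((-1 + 4)²)² + 11*(-1 + 4)²) = 90 - (4 + (3²)² + 11*3²) = 90 - (4 + 9² + 11*9) = 90 - (4 + 81 + 99) = 90 - 1*184 = 90 - 184 = -94)
g(-111, u(1, -9)) - 1*(-35535) = -94 - 1*(-35535) = -94 + 35535 = 35441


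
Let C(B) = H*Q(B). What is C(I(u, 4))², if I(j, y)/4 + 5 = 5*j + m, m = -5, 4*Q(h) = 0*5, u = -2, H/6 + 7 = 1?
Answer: 0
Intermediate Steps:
H = -36 (H = -42 + 6*1 = -42 + 6 = -36)
Q(h) = 0 (Q(h) = (0*5)/4 = (¼)*0 = 0)
I(j, y) = -40 + 20*j (I(j, y) = -20 + 4*(5*j - 5) = -20 + 4*(-5 + 5*j) = -20 + (-20 + 20*j) = -40 + 20*j)
C(B) = 0 (C(B) = -36*0 = 0)
C(I(u, 4))² = 0² = 0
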